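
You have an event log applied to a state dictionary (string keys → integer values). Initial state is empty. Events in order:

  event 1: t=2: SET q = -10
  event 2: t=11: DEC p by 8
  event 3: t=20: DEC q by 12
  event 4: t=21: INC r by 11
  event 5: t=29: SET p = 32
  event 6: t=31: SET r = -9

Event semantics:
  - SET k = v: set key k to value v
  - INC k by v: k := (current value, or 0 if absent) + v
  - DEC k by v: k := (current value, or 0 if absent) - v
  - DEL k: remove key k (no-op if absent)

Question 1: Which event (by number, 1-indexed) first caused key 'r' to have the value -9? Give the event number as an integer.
Answer: 6

Derivation:
Looking for first event where r becomes -9:
  event 4: r = 11
  event 5: r = 11
  event 6: r 11 -> -9  <-- first match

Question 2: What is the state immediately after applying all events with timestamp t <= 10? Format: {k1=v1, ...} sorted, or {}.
Apply events with t <= 10 (1 events):
  after event 1 (t=2: SET q = -10): {q=-10}

Answer: {q=-10}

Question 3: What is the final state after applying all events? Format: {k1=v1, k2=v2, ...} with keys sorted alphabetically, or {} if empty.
Answer: {p=32, q=-22, r=-9}

Derivation:
  after event 1 (t=2: SET q = -10): {q=-10}
  after event 2 (t=11: DEC p by 8): {p=-8, q=-10}
  after event 3 (t=20: DEC q by 12): {p=-8, q=-22}
  after event 4 (t=21: INC r by 11): {p=-8, q=-22, r=11}
  after event 5 (t=29: SET p = 32): {p=32, q=-22, r=11}
  after event 6 (t=31: SET r = -9): {p=32, q=-22, r=-9}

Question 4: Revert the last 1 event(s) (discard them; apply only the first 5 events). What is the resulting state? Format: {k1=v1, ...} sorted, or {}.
Keep first 5 events (discard last 1):
  after event 1 (t=2: SET q = -10): {q=-10}
  after event 2 (t=11: DEC p by 8): {p=-8, q=-10}
  after event 3 (t=20: DEC q by 12): {p=-8, q=-22}
  after event 4 (t=21: INC r by 11): {p=-8, q=-22, r=11}
  after event 5 (t=29: SET p = 32): {p=32, q=-22, r=11}

Answer: {p=32, q=-22, r=11}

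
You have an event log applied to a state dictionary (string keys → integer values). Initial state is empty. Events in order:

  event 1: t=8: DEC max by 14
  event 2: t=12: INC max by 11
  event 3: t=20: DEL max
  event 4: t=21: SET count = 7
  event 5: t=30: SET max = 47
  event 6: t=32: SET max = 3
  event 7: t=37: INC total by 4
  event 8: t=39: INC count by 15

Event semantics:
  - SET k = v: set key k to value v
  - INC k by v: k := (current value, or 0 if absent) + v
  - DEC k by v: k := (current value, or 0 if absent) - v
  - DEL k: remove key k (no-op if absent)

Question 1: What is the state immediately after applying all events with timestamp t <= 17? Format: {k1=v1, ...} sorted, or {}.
Apply events with t <= 17 (2 events):
  after event 1 (t=8: DEC max by 14): {max=-14}
  after event 2 (t=12: INC max by 11): {max=-3}

Answer: {max=-3}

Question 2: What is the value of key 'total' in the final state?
Track key 'total' through all 8 events:
  event 1 (t=8: DEC max by 14): total unchanged
  event 2 (t=12: INC max by 11): total unchanged
  event 3 (t=20: DEL max): total unchanged
  event 4 (t=21: SET count = 7): total unchanged
  event 5 (t=30: SET max = 47): total unchanged
  event 6 (t=32: SET max = 3): total unchanged
  event 7 (t=37: INC total by 4): total (absent) -> 4
  event 8 (t=39: INC count by 15): total unchanged
Final: total = 4

Answer: 4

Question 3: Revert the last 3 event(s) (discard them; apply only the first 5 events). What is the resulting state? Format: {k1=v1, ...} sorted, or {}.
Answer: {count=7, max=47}

Derivation:
Keep first 5 events (discard last 3):
  after event 1 (t=8: DEC max by 14): {max=-14}
  after event 2 (t=12: INC max by 11): {max=-3}
  after event 3 (t=20: DEL max): {}
  after event 4 (t=21: SET count = 7): {count=7}
  after event 5 (t=30: SET max = 47): {count=7, max=47}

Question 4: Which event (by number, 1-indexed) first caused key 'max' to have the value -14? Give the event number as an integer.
Answer: 1

Derivation:
Looking for first event where max becomes -14:
  event 1: max (absent) -> -14  <-- first match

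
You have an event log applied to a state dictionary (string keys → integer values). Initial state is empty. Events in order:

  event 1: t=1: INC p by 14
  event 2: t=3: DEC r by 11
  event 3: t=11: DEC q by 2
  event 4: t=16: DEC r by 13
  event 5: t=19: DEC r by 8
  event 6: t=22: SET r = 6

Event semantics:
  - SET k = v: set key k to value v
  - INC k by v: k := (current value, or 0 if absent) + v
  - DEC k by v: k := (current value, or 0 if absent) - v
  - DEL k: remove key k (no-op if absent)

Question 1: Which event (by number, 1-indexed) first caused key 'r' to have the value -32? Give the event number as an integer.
Looking for first event where r becomes -32:
  event 2: r = -11
  event 3: r = -11
  event 4: r = -24
  event 5: r -24 -> -32  <-- first match

Answer: 5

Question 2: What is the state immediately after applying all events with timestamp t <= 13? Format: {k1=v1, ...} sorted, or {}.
Answer: {p=14, q=-2, r=-11}

Derivation:
Apply events with t <= 13 (3 events):
  after event 1 (t=1: INC p by 14): {p=14}
  after event 2 (t=3: DEC r by 11): {p=14, r=-11}
  after event 3 (t=11: DEC q by 2): {p=14, q=-2, r=-11}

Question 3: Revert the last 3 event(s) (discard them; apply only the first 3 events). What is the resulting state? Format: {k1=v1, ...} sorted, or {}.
Answer: {p=14, q=-2, r=-11}

Derivation:
Keep first 3 events (discard last 3):
  after event 1 (t=1: INC p by 14): {p=14}
  after event 2 (t=3: DEC r by 11): {p=14, r=-11}
  after event 3 (t=11: DEC q by 2): {p=14, q=-2, r=-11}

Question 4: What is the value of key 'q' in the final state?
Track key 'q' through all 6 events:
  event 1 (t=1: INC p by 14): q unchanged
  event 2 (t=3: DEC r by 11): q unchanged
  event 3 (t=11: DEC q by 2): q (absent) -> -2
  event 4 (t=16: DEC r by 13): q unchanged
  event 5 (t=19: DEC r by 8): q unchanged
  event 6 (t=22: SET r = 6): q unchanged
Final: q = -2

Answer: -2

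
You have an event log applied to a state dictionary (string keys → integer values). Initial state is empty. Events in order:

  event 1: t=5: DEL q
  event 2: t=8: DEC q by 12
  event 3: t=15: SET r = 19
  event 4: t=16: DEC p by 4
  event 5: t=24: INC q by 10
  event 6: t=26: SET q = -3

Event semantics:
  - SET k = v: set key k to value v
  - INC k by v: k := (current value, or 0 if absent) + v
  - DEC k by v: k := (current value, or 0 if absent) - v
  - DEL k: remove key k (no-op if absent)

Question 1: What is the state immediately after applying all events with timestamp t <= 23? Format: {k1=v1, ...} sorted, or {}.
Answer: {p=-4, q=-12, r=19}

Derivation:
Apply events with t <= 23 (4 events):
  after event 1 (t=5: DEL q): {}
  after event 2 (t=8: DEC q by 12): {q=-12}
  after event 3 (t=15: SET r = 19): {q=-12, r=19}
  after event 4 (t=16: DEC p by 4): {p=-4, q=-12, r=19}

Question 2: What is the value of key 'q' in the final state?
Answer: -3

Derivation:
Track key 'q' through all 6 events:
  event 1 (t=5: DEL q): q (absent) -> (absent)
  event 2 (t=8: DEC q by 12): q (absent) -> -12
  event 3 (t=15: SET r = 19): q unchanged
  event 4 (t=16: DEC p by 4): q unchanged
  event 5 (t=24: INC q by 10): q -12 -> -2
  event 6 (t=26: SET q = -3): q -2 -> -3
Final: q = -3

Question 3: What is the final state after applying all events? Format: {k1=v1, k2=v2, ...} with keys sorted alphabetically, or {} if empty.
  after event 1 (t=5: DEL q): {}
  after event 2 (t=8: DEC q by 12): {q=-12}
  after event 3 (t=15: SET r = 19): {q=-12, r=19}
  after event 4 (t=16: DEC p by 4): {p=-4, q=-12, r=19}
  after event 5 (t=24: INC q by 10): {p=-4, q=-2, r=19}
  after event 6 (t=26: SET q = -3): {p=-4, q=-3, r=19}

Answer: {p=-4, q=-3, r=19}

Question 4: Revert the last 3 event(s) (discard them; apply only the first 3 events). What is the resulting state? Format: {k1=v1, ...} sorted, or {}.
Answer: {q=-12, r=19}

Derivation:
Keep first 3 events (discard last 3):
  after event 1 (t=5: DEL q): {}
  after event 2 (t=8: DEC q by 12): {q=-12}
  after event 3 (t=15: SET r = 19): {q=-12, r=19}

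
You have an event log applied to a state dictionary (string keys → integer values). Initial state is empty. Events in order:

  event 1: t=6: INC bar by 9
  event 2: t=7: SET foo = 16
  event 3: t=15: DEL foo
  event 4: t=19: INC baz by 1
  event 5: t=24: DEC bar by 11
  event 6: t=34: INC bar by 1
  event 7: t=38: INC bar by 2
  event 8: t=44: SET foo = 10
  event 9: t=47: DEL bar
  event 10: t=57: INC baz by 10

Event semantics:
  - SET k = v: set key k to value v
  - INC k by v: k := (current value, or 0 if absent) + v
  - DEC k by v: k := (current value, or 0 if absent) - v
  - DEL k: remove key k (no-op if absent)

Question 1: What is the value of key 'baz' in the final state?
Answer: 11

Derivation:
Track key 'baz' through all 10 events:
  event 1 (t=6: INC bar by 9): baz unchanged
  event 2 (t=7: SET foo = 16): baz unchanged
  event 3 (t=15: DEL foo): baz unchanged
  event 4 (t=19: INC baz by 1): baz (absent) -> 1
  event 5 (t=24: DEC bar by 11): baz unchanged
  event 6 (t=34: INC bar by 1): baz unchanged
  event 7 (t=38: INC bar by 2): baz unchanged
  event 8 (t=44: SET foo = 10): baz unchanged
  event 9 (t=47: DEL bar): baz unchanged
  event 10 (t=57: INC baz by 10): baz 1 -> 11
Final: baz = 11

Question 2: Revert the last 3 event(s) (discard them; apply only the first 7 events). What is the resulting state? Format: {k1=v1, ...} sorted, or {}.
Keep first 7 events (discard last 3):
  after event 1 (t=6: INC bar by 9): {bar=9}
  after event 2 (t=7: SET foo = 16): {bar=9, foo=16}
  after event 3 (t=15: DEL foo): {bar=9}
  after event 4 (t=19: INC baz by 1): {bar=9, baz=1}
  after event 5 (t=24: DEC bar by 11): {bar=-2, baz=1}
  after event 6 (t=34: INC bar by 1): {bar=-1, baz=1}
  after event 7 (t=38: INC bar by 2): {bar=1, baz=1}

Answer: {bar=1, baz=1}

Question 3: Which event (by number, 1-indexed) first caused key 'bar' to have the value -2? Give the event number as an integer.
Looking for first event where bar becomes -2:
  event 1: bar = 9
  event 2: bar = 9
  event 3: bar = 9
  event 4: bar = 9
  event 5: bar 9 -> -2  <-- first match

Answer: 5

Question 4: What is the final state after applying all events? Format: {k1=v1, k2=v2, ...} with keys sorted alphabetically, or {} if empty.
Answer: {baz=11, foo=10}

Derivation:
  after event 1 (t=6: INC bar by 9): {bar=9}
  after event 2 (t=7: SET foo = 16): {bar=9, foo=16}
  after event 3 (t=15: DEL foo): {bar=9}
  after event 4 (t=19: INC baz by 1): {bar=9, baz=1}
  after event 5 (t=24: DEC bar by 11): {bar=-2, baz=1}
  after event 6 (t=34: INC bar by 1): {bar=-1, baz=1}
  after event 7 (t=38: INC bar by 2): {bar=1, baz=1}
  after event 8 (t=44: SET foo = 10): {bar=1, baz=1, foo=10}
  after event 9 (t=47: DEL bar): {baz=1, foo=10}
  after event 10 (t=57: INC baz by 10): {baz=11, foo=10}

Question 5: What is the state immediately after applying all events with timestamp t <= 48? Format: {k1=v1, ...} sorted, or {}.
Apply events with t <= 48 (9 events):
  after event 1 (t=6: INC bar by 9): {bar=9}
  after event 2 (t=7: SET foo = 16): {bar=9, foo=16}
  after event 3 (t=15: DEL foo): {bar=9}
  after event 4 (t=19: INC baz by 1): {bar=9, baz=1}
  after event 5 (t=24: DEC bar by 11): {bar=-2, baz=1}
  after event 6 (t=34: INC bar by 1): {bar=-1, baz=1}
  after event 7 (t=38: INC bar by 2): {bar=1, baz=1}
  after event 8 (t=44: SET foo = 10): {bar=1, baz=1, foo=10}
  after event 9 (t=47: DEL bar): {baz=1, foo=10}

Answer: {baz=1, foo=10}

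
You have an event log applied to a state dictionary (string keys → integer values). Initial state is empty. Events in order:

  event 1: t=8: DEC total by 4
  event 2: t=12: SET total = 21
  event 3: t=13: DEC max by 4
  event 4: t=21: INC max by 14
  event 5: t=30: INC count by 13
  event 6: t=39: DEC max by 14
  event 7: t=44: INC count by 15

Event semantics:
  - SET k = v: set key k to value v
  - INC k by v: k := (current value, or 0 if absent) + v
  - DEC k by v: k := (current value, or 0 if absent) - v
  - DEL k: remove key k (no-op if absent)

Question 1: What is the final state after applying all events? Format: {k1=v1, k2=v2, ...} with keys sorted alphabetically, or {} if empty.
  after event 1 (t=8: DEC total by 4): {total=-4}
  after event 2 (t=12: SET total = 21): {total=21}
  after event 3 (t=13: DEC max by 4): {max=-4, total=21}
  after event 4 (t=21: INC max by 14): {max=10, total=21}
  after event 5 (t=30: INC count by 13): {count=13, max=10, total=21}
  after event 6 (t=39: DEC max by 14): {count=13, max=-4, total=21}
  after event 7 (t=44: INC count by 15): {count=28, max=-4, total=21}

Answer: {count=28, max=-4, total=21}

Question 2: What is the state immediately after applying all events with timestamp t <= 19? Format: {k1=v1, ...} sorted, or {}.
Answer: {max=-4, total=21}

Derivation:
Apply events with t <= 19 (3 events):
  after event 1 (t=8: DEC total by 4): {total=-4}
  after event 2 (t=12: SET total = 21): {total=21}
  after event 3 (t=13: DEC max by 4): {max=-4, total=21}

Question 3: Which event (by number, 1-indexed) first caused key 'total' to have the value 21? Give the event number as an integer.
Looking for first event where total becomes 21:
  event 1: total = -4
  event 2: total -4 -> 21  <-- first match

Answer: 2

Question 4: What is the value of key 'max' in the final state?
Answer: -4

Derivation:
Track key 'max' through all 7 events:
  event 1 (t=8: DEC total by 4): max unchanged
  event 2 (t=12: SET total = 21): max unchanged
  event 3 (t=13: DEC max by 4): max (absent) -> -4
  event 4 (t=21: INC max by 14): max -4 -> 10
  event 5 (t=30: INC count by 13): max unchanged
  event 6 (t=39: DEC max by 14): max 10 -> -4
  event 7 (t=44: INC count by 15): max unchanged
Final: max = -4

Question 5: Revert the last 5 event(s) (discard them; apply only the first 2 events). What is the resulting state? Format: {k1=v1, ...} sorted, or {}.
Keep first 2 events (discard last 5):
  after event 1 (t=8: DEC total by 4): {total=-4}
  after event 2 (t=12: SET total = 21): {total=21}

Answer: {total=21}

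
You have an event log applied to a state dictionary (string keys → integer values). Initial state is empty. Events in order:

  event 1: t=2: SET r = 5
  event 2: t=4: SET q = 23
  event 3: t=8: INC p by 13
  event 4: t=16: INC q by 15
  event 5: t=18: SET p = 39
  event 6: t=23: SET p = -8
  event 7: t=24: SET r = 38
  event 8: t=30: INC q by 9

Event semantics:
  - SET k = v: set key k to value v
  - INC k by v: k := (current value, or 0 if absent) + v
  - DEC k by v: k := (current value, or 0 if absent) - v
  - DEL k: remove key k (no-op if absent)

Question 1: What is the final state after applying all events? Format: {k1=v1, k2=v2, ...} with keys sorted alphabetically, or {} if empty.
Answer: {p=-8, q=47, r=38}

Derivation:
  after event 1 (t=2: SET r = 5): {r=5}
  after event 2 (t=4: SET q = 23): {q=23, r=5}
  after event 3 (t=8: INC p by 13): {p=13, q=23, r=5}
  after event 4 (t=16: INC q by 15): {p=13, q=38, r=5}
  after event 5 (t=18: SET p = 39): {p=39, q=38, r=5}
  after event 6 (t=23: SET p = -8): {p=-8, q=38, r=5}
  after event 7 (t=24: SET r = 38): {p=-8, q=38, r=38}
  after event 8 (t=30: INC q by 9): {p=-8, q=47, r=38}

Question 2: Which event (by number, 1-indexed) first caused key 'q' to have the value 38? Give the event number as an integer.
Answer: 4

Derivation:
Looking for first event where q becomes 38:
  event 2: q = 23
  event 3: q = 23
  event 4: q 23 -> 38  <-- first match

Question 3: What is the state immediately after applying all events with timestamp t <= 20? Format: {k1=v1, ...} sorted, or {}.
Apply events with t <= 20 (5 events):
  after event 1 (t=2: SET r = 5): {r=5}
  after event 2 (t=4: SET q = 23): {q=23, r=5}
  after event 3 (t=8: INC p by 13): {p=13, q=23, r=5}
  after event 4 (t=16: INC q by 15): {p=13, q=38, r=5}
  after event 5 (t=18: SET p = 39): {p=39, q=38, r=5}

Answer: {p=39, q=38, r=5}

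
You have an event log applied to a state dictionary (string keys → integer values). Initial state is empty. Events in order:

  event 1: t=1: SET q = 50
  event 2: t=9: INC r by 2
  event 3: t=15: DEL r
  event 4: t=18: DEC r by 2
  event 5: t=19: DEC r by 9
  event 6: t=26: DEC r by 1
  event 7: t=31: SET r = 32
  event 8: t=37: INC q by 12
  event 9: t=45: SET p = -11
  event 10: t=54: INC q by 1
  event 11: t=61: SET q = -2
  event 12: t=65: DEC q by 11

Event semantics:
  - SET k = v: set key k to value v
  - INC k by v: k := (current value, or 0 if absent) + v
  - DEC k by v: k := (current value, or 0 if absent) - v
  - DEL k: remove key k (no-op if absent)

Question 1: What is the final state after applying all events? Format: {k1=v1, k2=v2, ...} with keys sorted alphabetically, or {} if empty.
  after event 1 (t=1: SET q = 50): {q=50}
  after event 2 (t=9: INC r by 2): {q=50, r=2}
  after event 3 (t=15: DEL r): {q=50}
  after event 4 (t=18: DEC r by 2): {q=50, r=-2}
  after event 5 (t=19: DEC r by 9): {q=50, r=-11}
  after event 6 (t=26: DEC r by 1): {q=50, r=-12}
  after event 7 (t=31: SET r = 32): {q=50, r=32}
  after event 8 (t=37: INC q by 12): {q=62, r=32}
  after event 9 (t=45: SET p = -11): {p=-11, q=62, r=32}
  after event 10 (t=54: INC q by 1): {p=-11, q=63, r=32}
  after event 11 (t=61: SET q = -2): {p=-11, q=-2, r=32}
  after event 12 (t=65: DEC q by 11): {p=-11, q=-13, r=32}

Answer: {p=-11, q=-13, r=32}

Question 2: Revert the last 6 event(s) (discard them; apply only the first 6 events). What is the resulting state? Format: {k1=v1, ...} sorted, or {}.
Answer: {q=50, r=-12}

Derivation:
Keep first 6 events (discard last 6):
  after event 1 (t=1: SET q = 50): {q=50}
  after event 2 (t=9: INC r by 2): {q=50, r=2}
  after event 3 (t=15: DEL r): {q=50}
  after event 4 (t=18: DEC r by 2): {q=50, r=-2}
  after event 5 (t=19: DEC r by 9): {q=50, r=-11}
  after event 6 (t=26: DEC r by 1): {q=50, r=-12}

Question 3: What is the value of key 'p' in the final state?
Answer: -11

Derivation:
Track key 'p' through all 12 events:
  event 1 (t=1: SET q = 50): p unchanged
  event 2 (t=9: INC r by 2): p unchanged
  event 3 (t=15: DEL r): p unchanged
  event 4 (t=18: DEC r by 2): p unchanged
  event 5 (t=19: DEC r by 9): p unchanged
  event 6 (t=26: DEC r by 1): p unchanged
  event 7 (t=31: SET r = 32): p unchanged
  event 8 (t=37: INC q by 12): p unchanged
  event 9 (t=45: SET p = -11): p (absent) -> -11
  event 10 (t=54: INC q by 1): p unchanged
  event 11 (t=61: SET q = -2): p unchanged
  event 12 (t=65: DEC q by 11): p unchanged
Final: p = -11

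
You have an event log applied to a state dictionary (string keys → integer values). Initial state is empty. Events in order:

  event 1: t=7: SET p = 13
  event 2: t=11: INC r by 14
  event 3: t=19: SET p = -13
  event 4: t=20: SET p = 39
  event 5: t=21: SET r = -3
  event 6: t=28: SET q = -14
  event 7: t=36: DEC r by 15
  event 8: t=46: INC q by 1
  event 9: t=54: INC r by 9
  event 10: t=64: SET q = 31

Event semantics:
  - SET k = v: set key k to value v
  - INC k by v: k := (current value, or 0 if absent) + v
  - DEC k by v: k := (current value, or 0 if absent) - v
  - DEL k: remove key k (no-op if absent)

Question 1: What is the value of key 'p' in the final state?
Track key 'p' through all 10 events:
  event 1 (t=7: SET p = 13): p (absent) -> 13
  event 2 (t=11: INC r by 14): p unchanged
  event 3 (t=19: SET p = -13): p 13 -> -13
  event 4 (t=20: SET p = 39): p -13 -> 39
  event 5 (t=21: SET r = -3): p unchanged
  event 6 (t=28: SET q = -14): p unchanged
  event 7 (t=36: DEC r by 15): p unchanged
  event 8 (t=46: INC q by 1): p unchanged
  event 9 (t=54: INC r by 9): p unchanged
  event 10 (t=64: SET q = 31): p unchanged
Final: p = 39

Answer: 39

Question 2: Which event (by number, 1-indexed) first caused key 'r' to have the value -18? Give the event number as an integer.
Answer: 7

Derivation:
Looking for first event where r becomes -18:
  event 2: r = 14
  event 3: r = 14
  event 4: r = 14
  event 5: r = -3
  event 6: r = -3
  event 7: r -3 -> -18  <-- first match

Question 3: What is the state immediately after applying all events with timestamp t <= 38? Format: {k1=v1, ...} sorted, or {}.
Answer: {p=39, q=-14, r=-18}

Derivation:
Apply events with t <= 38 (7 events):
  after event 1 (t=7: SET p = 13): {p=13}
  after event 2 (t=11: INC r by 14): {p=13, r=14}
  after event 3 (t=19: SET p = -13): {p=-13, r=14}
  after event 4 (t=20: SET p = 39): {p=39, r=14}
  after event 5 (t=21: SET r = -3): {p=39, r=-3}
  after event 6 (t=28: SET q = -14): {p=39, q=-14, r=-3}
  after event 7 (t=36: DEC r by 15): {p=39, q=-14, r=-18}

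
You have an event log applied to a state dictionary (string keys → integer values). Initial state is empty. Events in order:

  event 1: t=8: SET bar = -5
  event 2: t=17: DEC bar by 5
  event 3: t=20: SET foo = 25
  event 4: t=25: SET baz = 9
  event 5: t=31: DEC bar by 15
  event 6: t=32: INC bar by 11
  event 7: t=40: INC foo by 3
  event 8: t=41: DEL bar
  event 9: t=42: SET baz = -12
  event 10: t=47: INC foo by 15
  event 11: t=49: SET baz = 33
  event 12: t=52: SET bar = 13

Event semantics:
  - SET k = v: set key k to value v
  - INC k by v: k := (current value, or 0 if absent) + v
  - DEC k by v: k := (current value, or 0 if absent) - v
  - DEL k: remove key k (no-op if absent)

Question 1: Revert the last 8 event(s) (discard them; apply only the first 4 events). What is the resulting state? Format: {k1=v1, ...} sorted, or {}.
Keep first 4 events (discard last 8):
  after event 1 (t=8: SET bar = -5): {bar=-5}
  after event 2 (t=17: DEC bar by 5): {bar=-10}
  after event 3 (t=20: SET foo = 25): {bar=-10, foo=25}
  after event 4 (t=25: SET baz = 9): {bar=-10, baz=9, foo=25}

Answer: {bar=-10, baz=9, foo=25}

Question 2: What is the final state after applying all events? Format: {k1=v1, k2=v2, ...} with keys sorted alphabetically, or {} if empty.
  after event 1 (t=8: SET bar = -5): {bar=-5}
  after event 2 (t=17: DEC bar by 5): {bar=-10}
  after event 3 (t=20: SET foo = 25): {bar=-10, foo=25}
  after event 4 (t=25: SET baz = 9): {bar=-10, baz=9, foo=25}
  after event 5 (t=31: DEC bar by 15): {bar=-25, baz=9, foo=25}
  after event 6 (t=32: INC bar by 11): {bar=-14, baz=9, foo=25}
  after event 7 (t=40: INC foo by 3): {bar=-14, baz=9, foo=28}
  after event 8 (t=41: DEL bar): {baz=9, foo=28}
  after event 9 (t=42: SET baz = -12): {baz=-12, foo=28}
  after event 10 (t=47: INC foo by 15): {baz=-12, foo=43}
  after event 11 (t=49: SET baz = 33): {baz=33, foo=43}
  after event 12 (t=52: SET bar = 13): {bar=13, baz=33, foo=43}

Answer: {bar=13, baz=33, foo=43}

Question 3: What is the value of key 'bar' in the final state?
Answer: 13

Derivation:
Track key 'bar' through all 12 events:
  event 1 (t=8: SET bar = -5): bar (absent) -> -5
  event 2 (t=17: DEC bar by 5): bar -5 -> -10
  event 3 (t=20: SET foo = 25): bar unchanged
  event 4 (t=25: SET baz = 9): bar unchanged
  event 5 (t=31: DEC bar by 15): bar -10 -> -25
  event 6 (t=32: INC bar by 11): bar -25 -> -14
  event 7 (t=40: INC foo by 3): bar unchanged
  event 8 (t=41: DEL bar): bar -14 -> (absent)
  event 9 (t=42: SET baz = -12): bar unchanged
  event 10 (t=47: INC foo by 15): bar unchanged
  event 11 (t=49: SET baz = 33): bar unchanged
  event 12 (t=52: SET bar = 13): bar (absent) -> 13
Final: bar = 13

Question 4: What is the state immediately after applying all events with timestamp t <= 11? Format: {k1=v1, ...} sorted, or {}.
Apply events with t <= 11 (1 events):
  after event 1 (t=8: SET bar = -5): {bar=-5}

Answer: {bar=-5}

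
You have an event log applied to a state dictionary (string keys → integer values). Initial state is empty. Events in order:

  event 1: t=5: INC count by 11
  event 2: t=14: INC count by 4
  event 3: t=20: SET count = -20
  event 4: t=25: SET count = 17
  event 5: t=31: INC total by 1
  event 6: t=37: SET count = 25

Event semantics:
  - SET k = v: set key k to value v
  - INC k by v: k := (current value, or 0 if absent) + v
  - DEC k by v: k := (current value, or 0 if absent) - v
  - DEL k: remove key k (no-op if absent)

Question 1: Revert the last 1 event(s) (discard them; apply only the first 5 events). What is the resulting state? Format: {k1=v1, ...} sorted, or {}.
Keep first 5 events (discard last 1):
  after event 1 (t=5: INC count by 11): {count=11}
  after event 2 (t=14: INC count by 4): {count=15}
  after event 3 (t=20: SET count = -20): {count=-20}
  after event 4 (t=25: SET count = 17): {count=17}
  after event 5 (t=31: INC total by 1): {count=17, total=1}

Answer: {count=17, total=1}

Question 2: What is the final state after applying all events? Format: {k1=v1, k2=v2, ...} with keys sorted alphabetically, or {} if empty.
  after event 1 (t=5: INC count by 11): {count=11}
  after event 2 (t=14: INC count by 4): {count=15}
  after event 3 (t=20: SET count = -20): {count=-20}
  after event 4 (t=25: SET count = 17): {count=17}
  after event 5 (t=31: INC total by 1): {count=17, total=1}
  after event 6 (t=37: SET count = 25): {count=25, total=1}

Answer: {count=25, total=1}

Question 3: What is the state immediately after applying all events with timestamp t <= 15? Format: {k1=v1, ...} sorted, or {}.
Apply events with t <= 15 (2 events):
  after event 1 (t=5: INC count by 11): {count=11}
  after event 2 (t=14: INC count by 4): {count=15}

Answer: {count=15}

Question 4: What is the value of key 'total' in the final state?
Answer: 1

Derivation:
Track key 'total' through all 6 events:
  event 1 (t=5: INC count by 11): total unchanged
  event 2 (t=14: INC count by 4): total unchanged
  event 3 (t=20: SET count = -20): total unchanged
  event 4 (t=25: SET count = 17): total unchanged
  event 5 (t=31: INC total by 1): total (absent) -> 1
  event 6 (t=37: SET count = 25): total unchanged
Final: total = 1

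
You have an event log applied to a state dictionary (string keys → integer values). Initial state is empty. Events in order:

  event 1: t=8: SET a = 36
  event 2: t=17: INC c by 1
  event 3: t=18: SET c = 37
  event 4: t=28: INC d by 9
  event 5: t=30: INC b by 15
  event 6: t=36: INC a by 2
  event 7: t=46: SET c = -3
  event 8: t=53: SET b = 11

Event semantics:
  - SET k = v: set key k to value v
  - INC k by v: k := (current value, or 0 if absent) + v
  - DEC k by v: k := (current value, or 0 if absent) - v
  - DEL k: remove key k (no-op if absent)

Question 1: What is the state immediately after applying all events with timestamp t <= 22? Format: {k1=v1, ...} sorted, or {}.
Apply events with t <= 22 (3 events):
  after event 1 (t=8: SET a = 36): {a=36}
  after event 2 (t=17: INC c by 1): {a=36, c=1}
  after event 3 (t=18: SET c = 37): {a=36, c=37}

Answer: {a=36, c=37}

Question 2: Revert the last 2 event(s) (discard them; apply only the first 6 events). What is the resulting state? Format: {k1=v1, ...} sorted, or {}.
Keep first 6 events (discard last 2):
  after event 1 (t=8: SET a = 36): {a=36}
  after event 2 (t=17: INC c by 1): {a=36, c=1}
  after event 3 (t=18: SET c = 37): {a=36, c=37}
  after event 4 (t=28: INC d by 9): {a=36, c=37, d=9}
  after event 5 (t=30: INC b by 15): {a=36, b=15, c=37, d=9}
  after event 6 (t=36: INC a by 2): {a=38, b=15, c=37, d=9}

Answer: {a=38, b=15, c=37, d=9}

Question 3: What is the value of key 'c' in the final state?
Answer: -3

Derivation:
Track key 'c' through all 8 events:
  event 1 (t=8: SET a = 36): c unchanged
  event 2 (t=17: INC c by 1): c (absent) -> 1
  event 3 (t=18: SET c = 37): c 1 -> 37
  event 4 (t=28: INC d by 9): c unchanged
  event 5 (t=30: INC b by 15): c unchanged
  event 6 (t=36: INC a by 2): c unchanged
  event 7 (t=46: SET c = -3): c 37 -> -3
  event 8 (t=53: SET b = 11): c unchanged
Final: c = -3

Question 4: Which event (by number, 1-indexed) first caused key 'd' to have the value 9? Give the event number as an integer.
Answer: 4

Derivation:
Looking for first event where d becomes 9:
  event 4: d (absent) -> 9  <-- first match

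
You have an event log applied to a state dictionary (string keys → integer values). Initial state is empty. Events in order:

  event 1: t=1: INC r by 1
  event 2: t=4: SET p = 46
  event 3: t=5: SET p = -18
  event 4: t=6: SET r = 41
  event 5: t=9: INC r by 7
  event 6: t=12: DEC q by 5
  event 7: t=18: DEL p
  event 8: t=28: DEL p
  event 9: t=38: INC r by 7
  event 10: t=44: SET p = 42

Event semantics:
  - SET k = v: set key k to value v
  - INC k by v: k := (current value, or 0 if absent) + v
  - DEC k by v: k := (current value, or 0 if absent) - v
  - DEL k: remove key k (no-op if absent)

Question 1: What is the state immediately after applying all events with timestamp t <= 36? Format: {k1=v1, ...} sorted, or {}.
Answer: {q=-5, r=48}

Derivation:
Apply events with t <= 36 (8 events):
  after event 1 (t=1: INC r by 1): {r=1}
  after event 2 (t=4: SET p = 46): {p=46, r=1}
  after event 3 (t=5: SET p = -18): {p=-18, r=1}
  after event 4 (t=6: SET r = 41): {p=-18, r=41}
  after event 5 (t=9: INC r by 7): {p=-18, r=48}
  after event 6 (t=12: DEC q by 5): {p=-18, q=-5, r=48}
  after event 7 (t=18: DEL p): {q=-5, r=48}
  after event 8 (t=28: DEL p): {q=-5, r=48}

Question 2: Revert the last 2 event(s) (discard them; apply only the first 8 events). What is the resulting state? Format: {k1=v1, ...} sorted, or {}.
Answer: {q=-5, r=48}

Derivation:
Keep first 8 events (discard last 2):
  after event 1 (t=1: INC r by 1): {r=1}
  after event 2 (t=4: SET p = 46): {p=46, r=1}
  after event 3 (t=5: SET p = -18): {p=-18, r=1}
  after event 4 (t=6: SET r = 41): {p=-18, r=41}
  after event 5 (t=9: INC r by 7): {p=-18, r=48}
  after event 6 (t=12: DEC q by 5): {p=-18, q=-5, r=48}
  after event 7 (t=18: DEL p): {q=-5, r=48}
  after event 8 (t=28: DEL p): {q=-5, r=48}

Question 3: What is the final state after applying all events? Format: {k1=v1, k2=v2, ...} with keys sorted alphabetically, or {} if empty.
Answer: {p=42, q=-5, r=55}

Derivation:
  after event 1 (t=1: INC r by 1): {r=1}
  after event 2 (t=4: SET p = 46): {p=46, r=1}
  after event 3 (t=5: SET p = -18): {p=-18, r=1}
  after event 4 (t=6: SET r = 41): {p=-18, r=41}
  after event 5 (t=9: INC r by 7): {p=-18, r=48}
  after event 6 (t=12: DEC q by 5): {p=-18, q=-5, r=48}
  after event 7 (t=18: DEL p): {q=-5, r=48}
  after event 8 (t=28: DEL p): {q=-5, r=48}
  after event 9 (t=38: INC r by 7): {q=-5, r=55}
  after event 10 (t=44: SET p = 42): {p=42, q=-5, r=55}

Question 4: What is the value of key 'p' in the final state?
Answer: 42

Derivation:
Track key 'p' through all 10 events:
  event 1 (t=1: INC r by 1): p unchanged
  event 2 (t=4: SET p = 46): p (absent) -> 46
  event 3 (t=5: SET p = -18): p 46 -> -18
  event 4 (t=6: SET r = 41): p unchanged
  event 5 (t=9: INC r by 7): p unchanged
  event 6 (t=12: DEC q by 5): p unchanged
  event 7 (t=18: DEL p): p -18 -> (absent)
  event 8 (t=28: DEL p): p (absent) -> (absent)
  event 9 (t=38: INC r by 7): p unchanged
  event 10 (t=44: SET p = 42): p (absent) -> 42
Final: p = 42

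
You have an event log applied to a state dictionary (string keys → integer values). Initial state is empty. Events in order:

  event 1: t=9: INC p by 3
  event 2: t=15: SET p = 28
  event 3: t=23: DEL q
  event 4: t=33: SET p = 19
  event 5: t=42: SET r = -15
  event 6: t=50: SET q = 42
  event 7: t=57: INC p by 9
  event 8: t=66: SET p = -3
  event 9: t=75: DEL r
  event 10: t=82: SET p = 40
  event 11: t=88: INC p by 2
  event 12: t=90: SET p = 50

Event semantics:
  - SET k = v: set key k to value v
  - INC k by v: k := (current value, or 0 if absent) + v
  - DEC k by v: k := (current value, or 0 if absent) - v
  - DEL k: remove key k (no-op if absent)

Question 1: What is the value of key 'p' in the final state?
Track key 'p' through all 12 events:
  event 1 (t=9: INC p by 3): p (absent) -> 3
  event 2 (t=15: SET p = 28): p 3 -> 28
  event 3 (t=23: DEL q): p unchanged
  event 4 (t=33: SET p = 19): p 28 -> 19
  event 5 (t=42: SET r = -15): p unchanged
  event 6 (t=50: SET q = 42): p unchanged
  event 7 (t=57: INC p by 9): p 19 -> 28
  event 8 (t=66: SET p = -3): p 28 -> -3
  event 9 (t=75: DEL r): p unchanged
  event 10 (t=82: SET p = 40): p -3 -> 40
  event 11 (t=88: INC p by 2): p 40 -> 42
  event 12 (t=90: SET p = 50): p 42 -> 50
Final: p = 50

Answer: 50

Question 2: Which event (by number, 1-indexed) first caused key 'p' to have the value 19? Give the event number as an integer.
Answer: 4

Derivation:
Looking for first event where p becomes 19:
  event 1: p = 3
  event 2: p = 28
  event 3: p = 28
  event 4: p 28 -> 19  <-- first match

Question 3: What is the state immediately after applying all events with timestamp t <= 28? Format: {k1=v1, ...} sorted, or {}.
Apply events with t <= 28 (3 events):
  after event 1 (t=9: INC p by 3): {p=3}
  after event 2 (t=15: SET p = 28): {p=28}
  after event 3 (t=23: DEL q): {p=28}

Answer: {p=28}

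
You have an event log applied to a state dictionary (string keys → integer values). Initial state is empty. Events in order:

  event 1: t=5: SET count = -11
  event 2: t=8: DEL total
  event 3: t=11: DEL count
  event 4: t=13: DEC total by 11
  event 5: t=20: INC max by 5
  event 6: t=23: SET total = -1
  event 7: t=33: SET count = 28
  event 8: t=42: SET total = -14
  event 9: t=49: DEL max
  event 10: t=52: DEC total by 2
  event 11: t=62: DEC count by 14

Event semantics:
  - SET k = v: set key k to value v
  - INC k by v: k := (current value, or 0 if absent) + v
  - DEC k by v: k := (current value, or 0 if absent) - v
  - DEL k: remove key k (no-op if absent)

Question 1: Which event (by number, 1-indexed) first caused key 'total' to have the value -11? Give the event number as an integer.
Answer: 4

Derivation:
Looking for first event where total becomes -11:
  event 4: total (absent) -> -11  <-- first match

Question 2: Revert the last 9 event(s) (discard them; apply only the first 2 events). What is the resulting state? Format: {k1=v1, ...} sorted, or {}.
Keep first 2 events (discard last 9):
  after event 1 (t=5: SET count = -11): {count=-11}
  after event 2 (t=8: DEL total): {count=-11}

Answer: {count=-11}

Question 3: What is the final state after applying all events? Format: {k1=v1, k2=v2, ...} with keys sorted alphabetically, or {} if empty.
Answer: {count=14, total=-16}

Derivation:
  after event 1 (t=5: SET count = -11): {count=-11}
  after event 2 (t=8: DEL total): {count=-11}
  after event 3 (t=11: DEL count): {}
  after event 4 (t=13: DEC total by 11): {total=-11}
  after event 5 (t=20: INC max by 5): {max=5, total=-11}
  after event 6 (t=23: SET total = -1): {max=5, total=-1}
  after event 7 (t=33: SET count = 28): {count=28, max=5, total=-1}
  after event 8 (t=42: SET total = -14): {count=28, max=5, total=-14}
  after event 9 (t=49: DEL max): {count=28, total=-14}
  after event 10 (t=52: DEC total by 2): {count=28, total=-16}
  after event 11 (t=62: DEC count by 14): {count=14, total=-16}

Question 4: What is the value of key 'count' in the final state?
Answer: 14

Derivation:
Track key 'count' through all 11 events:
  event 1 (t=5: SET count = -11): count (absent) -> -11
  event 2 (t=8: DEL total): count unchanged
  event 3 (t=11: DEL count): count -11 -> (absent)
  event 4 (t=13: DEC total by 11): count unchanged
  event 5 (t=20: INC max by 5): count unchanged
  event 6 (t=23: SET total = -1): count unchanged
  event 7 (t=33: SET count = 28): count (absent) -> 28
  event 8 (t=42: SET total = -14): count unchanged
  event 9 (t=49: DEL max): count unchanged
  event 10 (t=52: DEC total by 2): count unchanged
  event 11 (t=62: DEC count by 14): count 28 -> 14
Final: count = 14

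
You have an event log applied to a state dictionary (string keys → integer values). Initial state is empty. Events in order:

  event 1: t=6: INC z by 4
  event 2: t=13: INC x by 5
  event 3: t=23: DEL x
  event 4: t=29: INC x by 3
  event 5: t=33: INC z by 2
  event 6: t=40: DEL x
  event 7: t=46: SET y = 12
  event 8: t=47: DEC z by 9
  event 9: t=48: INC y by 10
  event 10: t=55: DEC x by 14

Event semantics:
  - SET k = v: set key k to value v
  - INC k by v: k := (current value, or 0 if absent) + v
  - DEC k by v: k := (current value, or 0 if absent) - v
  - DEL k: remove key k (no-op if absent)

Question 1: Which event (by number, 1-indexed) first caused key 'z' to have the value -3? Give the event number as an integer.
Looking for first event where z becomes -3:
  event 1: z = 4
  event 2: z = 4
  event 3: z = 4
  event 4: z = 4
  event 5: z = 6
  event 6: z = 6
  event 7: z = 6
  event 8: z 6 -> -3  <-- first match

Answer: 8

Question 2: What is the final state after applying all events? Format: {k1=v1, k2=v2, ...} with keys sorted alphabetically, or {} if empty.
Answer: {x=-14, y=22, z=-3}

Derivation:
  after event 1 (t=6: INC z by 4): {z=4}
  after event 2 (t=13: INC x by 5): {x=5, z=4}
  after event 3 (t=23: DEL x): {z=4}
  after event 4 (t=29: INC x by 3): {x=3, z=4}
  after event 5 (t=33: INC z by 2): {x=3, z=6}
  after event 6 (t=40: DEL x): {z=6}
  after event 7 (t=46: SET y = 12): {y=12, z=6}
  after event 8 (t=47: DEC z by 9): {y=12, z=-3}
  after event 9 (t=48: INC y by 10): {y=22, z=-3}
  after event 10 (t=55: DEC x by 14): {x=-14, y=22, z=-3}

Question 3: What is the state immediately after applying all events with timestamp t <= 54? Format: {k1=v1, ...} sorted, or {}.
Answer: {y=22, z=-3}

Derivation:
Apply events with t <= 54 (9 events):
  after event 1 (t=6: INC z by 4): {z=4}
  after event 2 (t=13: INC x by 5): {x=5, z=4}
  after event 3 (t=23: DEL x): {z=4}
  after event 4 (t=29: INC x by 3): {x=3, z=4}
  after event 5 (t=33: INC z by 2): {x=3, z=6}
  after event 6 (t=40: DEL x): {z=6}
  after event 7 (t=46: SET y = 12): {y=12, z=6}
  after event 8 (t=47: DEC z by 9): {y=12, z=-3}
  after event 9 (t=48: INC y by 10): {y=22, z=-3}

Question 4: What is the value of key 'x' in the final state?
Answer: -14

Derivation:
Track key 'x' through all 10 events:
  event 1 (t=6: INC z by 4): x unchanged
  event 2 (t=13: INC x by 5): x (absent) -> 5
  event 3 (t=23: DEL x): x 5 -> (absent)
  event 4 (t=29: INC x by 3): x (absent) -> 3
  event 5 (t=33: INC z by 2): x unchanged
  event 6 (t=40: DEL x): x 3 -> (absent)
  event 7 (t=46: SET y = 12): x unchanged
  event 8 (t=47: DEC z by 9): x unchanged
  event 9 (t=48: INC y by 10): x unchanged
  event 10 (t=55: DEC x by 14): x (absent) -> -14
Final: x = -14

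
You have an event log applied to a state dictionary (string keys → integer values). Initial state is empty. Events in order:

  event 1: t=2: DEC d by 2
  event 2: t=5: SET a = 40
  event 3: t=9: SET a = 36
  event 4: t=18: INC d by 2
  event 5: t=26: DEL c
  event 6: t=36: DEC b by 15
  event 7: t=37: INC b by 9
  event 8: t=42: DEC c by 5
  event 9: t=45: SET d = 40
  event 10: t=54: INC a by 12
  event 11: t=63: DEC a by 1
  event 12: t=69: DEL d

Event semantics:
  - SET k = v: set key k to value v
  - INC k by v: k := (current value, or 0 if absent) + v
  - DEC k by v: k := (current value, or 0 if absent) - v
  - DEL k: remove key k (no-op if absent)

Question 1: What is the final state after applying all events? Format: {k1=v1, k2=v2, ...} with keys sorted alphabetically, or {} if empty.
Answer: {a=47, b=-6, c=-5}

Derivation:
  after event 1 (t=2: DEC d by 2): {d=-2}
  after event 2 (t=5: SET a = 40): {a=40, d=-2}
  after event 3 (t=9: SET a = 36): {a=36, d=-2}
  after event 4 (t=18: INC d by 2): {a=36, d=0}
  after event 5 (t=26: DEL c): {a=36, d=0}
  after event 6 (t=36: DEC b by 15): {a=36, b=-15, d=0}
  after event 7 (t=37: INC b by 9): {a=36, b=-6, d=0}
  after event 8 (t=42: DEC c by 5): {a=36, b=-6, c=-5, d=0}
  after event 9 (t=45: SET d = 40): {a=36, b=-6, c=-5, d=40}
  after event 10 (t=54: INC a by 12): {a=48, b=-6, c=-5, d=40}
  after event 11 (t=63: DEC a by 1): {a=47, b=-6, c=-5, d=40}
  after event 12 (t=69: DEL d): {a=47, b=-6, c=-5}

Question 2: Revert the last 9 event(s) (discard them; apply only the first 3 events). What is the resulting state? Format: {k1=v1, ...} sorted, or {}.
Answer: {a=36, d=-2}

Derivation:
Keep first 3 events (discard last 9):
  after event 1 (t=2: DEC d by 2): {d=-2}
  after event 2 (t=5: SET a = 40): {a=40, d=-2}
  after event 3 (t=9: SET a = 36): {a=36, d=-2}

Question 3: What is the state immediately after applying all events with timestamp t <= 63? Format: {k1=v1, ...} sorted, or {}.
Apply events with t <= 63 (11 events):
  after event 1 (t=2: DEC d by 2): {d=-2}
  after event 2 (t=5: SET a = 40): {a=40, d=-2}
  after event 3 (t=9: SET a = 36): {a=36, d=-2}
  after event 4 (t=18: INC d by 2): {a=36, d=0}
  after event 5 (t=26: DEL c): {a=36, d=0}
  after event 6 (t=36: DEC b by 15): {a=36, b=-15, d=0}
  after event 7 (t=37: INC b by 9): {a=36, b=-6, d=0}
  after event 8 (t=42: DEC c by 5): {a=36, b=-6, c=-5, d=0}
  after event 9 (t=45: SET d = 40): {a=36, b=-6, c=-5, d=40}
  after event 10 (t=54: INC a by 12): {a=48, b=-6, c=-5, d=40}
  after event 11 (t=63: DEC a by 1): {a=47, b=-6, c=-5, d=40}

Answer: {a=47, b=-6, c=-5, d=40}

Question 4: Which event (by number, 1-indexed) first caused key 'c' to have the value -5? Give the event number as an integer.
Looking for first event where c becomes -5:
  event 8: c (absent) -> -5  <-- first match

Answer: 8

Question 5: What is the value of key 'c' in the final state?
Answer: -5

Derivation:
Track key 'c' through all 12 events:
  event 1 (t=2: DEC d by 2): c unchanged
  event 2 (t=5: SET a = 40): c unchanged
  event 3 (t=9: SET a = 36): c unchanged
  event 4 (t=18: INC d by 2): c unchanged
  event 5 (t=26: DEL c): c (absent) -> (absent)
  event 6 (t=36: DEC b by 15): c unchanged
  event 7 (t=37: INC b by 9): c unchanged
  event 8 (t=42: DEC c by 5): c (absent) -> -5
  event 9 (t=45: SET d = 40): c unchanged
  event 10 (t=54: INC a by 12): c unchanged
  event 11 (t=63: DEC a by 1): c unchanged
  event 12 (t=69: DEL d): c unchanged
Final: c = -5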